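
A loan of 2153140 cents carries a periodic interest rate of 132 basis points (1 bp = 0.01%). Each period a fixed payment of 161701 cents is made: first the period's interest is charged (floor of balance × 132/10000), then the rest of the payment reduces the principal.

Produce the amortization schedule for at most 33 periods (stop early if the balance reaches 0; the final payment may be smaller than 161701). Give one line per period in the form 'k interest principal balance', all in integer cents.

1 28421 133280 2019860
2 26662 135039 1884821
3 24879 136822 1747999
4 23073 138628 1609371
5 21243 140458 1468913
6 19389 142312 1326601
7 17511 144190 1182411
8 15607 146094 1036317
9 13679 148022 888295
10 11725 149976 738319
11 9745 151956 586363
12 7739 153962 432401
13 5707 155994 276407
14 3648 158053 118354
15 1562 118354 0

1. interest=⌊2153140·132/10000⌋=28421; principal=161701-28421=133280; balance=2153140-133280=2019860
2. interest=⌊2019860·132/10000⌋=26662; principal=161701-26662=135039; balance=2019860-135039=1884821
3. interest=⌊1884821·132/10000⌋=24879; principal=161701-24879=136822; balance=1884821-136822=1747999
4. interest=⌊1747999·132/10000⌋=23073; principal=161701-23073=138628; balance=1747999-138628=1609371
5. interest=⌊1609371·132/10000⌋=21243; principal=161701-21243=140458; balance=1609371-140458=1468913
6. interest=⌊1468913·132/10000⌋=19389; principal=161701-19389=142312; balance=1468913-142312=1326601
7. interest=⌊1326601·132/10000⌋=17511; principal=161701-17511=144190; balance=1326601-144190=1182411
8. interest=⌊1182411·132/10000⌋=15607; principal=161701-15607=146094; balance=1182411-146094=1036317
9. interest=⌊1036317·132/10000⌋=13679; principal=161701-13679=148022; balance=1036317-148022=888295
10. interest=⌊888295·132/10000⌋=11725; principal=161701-11725=149976; balance=888295-149976=738319
11. interest=⌊738319·132/10000⌋=9745; principal=161701-9745=151956; balance=738319-151956=586363
12. interest=⌊586363·132/10000⌋=7739; principal=161701-7739=153962; balance=586363-153962=432401
13. interest=⌊432401·132/10000⌋=5707; principal=161701-5707=155994; balance=432401-155994=276407
14. interest=⌊276407·132/10000⌋=3648; principal=161701-3648=158053; balance=276407-158053=118354
15. interest=⌊118354·132/10000⌋=1562; principal=min(161701-1562,118354)=118354; balance=118354-118354=0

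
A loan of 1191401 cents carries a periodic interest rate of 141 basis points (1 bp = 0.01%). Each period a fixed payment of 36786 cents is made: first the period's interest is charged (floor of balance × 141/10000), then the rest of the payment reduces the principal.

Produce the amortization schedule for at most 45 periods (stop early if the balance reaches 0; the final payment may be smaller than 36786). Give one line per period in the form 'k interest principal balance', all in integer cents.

1. interest=⌊1191401·141/10000⌋=16798; principal=36786-16798=19988; balance=1191401-19988=1171413
2. interest=⌊1171413·141/10000⌋=16516; principal=36786-16516=20270; balance=1171413-20270=1151143
3. interest=⌊1151143·141/10000⌋=16231; principal=36786-16231=20555; balance=1151143-20555=1130588
4. interest=⌊1130588·141/10000⌋=15941; principal=36786-15941=20845; balance=1130588-20845=1109743
5. interest=⌊1109743·141/10000⌋=15647; principal=36786-15647=21139; balance=1109743-21139=1088604
6. interest=⌊1088604·141/10000⌋=15349; principal=36786-15349=21437; balance=1088604-21437=1067167
7. interest=⌊1067167·141/10000⌋=15047; principal=36786-15047=21739; balance=1067167-21739=1045428
8. interest=⌊1045428·141/10000⌋=14740; principal=36786-14740=22046; balance=1045428-22046=1023382
9. interest=⌊1023382·141/10000⌋=14429; principal=36786-14429=22357; balance=1023382-22357=1001025
10. interest=⌊1001025·141/10000⌋=14114; principal=36786-14114=22672; balance=1001025-22672=978353
11. interest=⌊978353·141/10000⌋=13794; principal=36786-13794=22992; balance=978353-22992=955361
12. interest=⌊955361·141/10000⌋=13470; principal=36786-13470=23316; balance=955361-23316=932045
13. interest=⌊932045·141/10000⌋=13141; principal=36786-13141=23645; balance=932045-23645=908400
14. interest=⌊908400·141/10000⌋=12808; principal=36786-12808=23978; balance=908400-23978=884422
15. interest=⌊884422·141/10000⌋=12470; principal=36786-12470=24316; balance=884422-24316=860106
16. interest=⌊860106·141/10000⌋=12127; principal=36786-12127=24659; balance=860106-24659=835447
17. interest=⌊835447·141/10000⌋=11779; principal=36786-11779=25007; balance=835447-25007=810440
18. interest=⌊810440·141/10000⌋=11427; principal=36786-11427=25359; balance=810440-25359=785081
19. interest=⌊785081·141/10000⌋=11069; principal=36786-11069=25717; balance=785081-25717=759364
20. interest=⌊759364·141/10000⌋=10707; principal=36786-10707=26079; balance=759364-26079=733285
21. interest=⌊733285·141/10000⌋=10339; principal=36786-10339=26447; balance=733285-26447=706838
22. interest=⌊706838·141/10000⌋=9966; principal=36786-9966=26820; balance=706838-26820=680018
23. interest=⌊680018·141/10000⌋=9588; principal=36786-9588=27198; balance=680018-27198=652820
24. interest=⌊652820·141/10000⌋=9204; principal=36786-9204=27582; balance=652820-27582=625238
25. interest=⌊625238·141/10000⌋=8815; principal=36786-8815=27971; balance=625238-27971=597267
26. interest=⌊597267·141/10000⌋=8421; principal=36786-8421=28365; balance=597267-28365=568902
27. interest=⌊568902·141/10000⌋=8021; principal=36786-8021=28765; balance=568902-28765=540137
28. interest=⌊540137·141/10000⌋=7615; principal=36786-7615=29171; balance=540137-29171=510966
29. interest=⌊510966·141/10000⌋=7204; principal=36786-7204=29582; balance=510966-29582=481384
30. interest=⌊481384·141/10000⌋=6787; principal=36786-6787=29999; balance=481384-29999=451385
31. interest=⌊451385·141/10000⌋=6364; principal=36786-6364=30422; balance=451385-30422=420963
32. interest=⌊420963·141/10000⌋=5935; principal=36786-5935=30851; balance=420963-30851=390112
33. interest=⌊390112·141/10000⌋=5500; principal=36786-5500=31286; balance=390112-31286=358826
34. interest=⌊358826·141/10000⌋=5059; principal=36786-5059=31727; balance=358826-31727=327099
35. interest=⌊327099·141/10000⌋=4612; principal=36786-4612=32174; balance=327099-32174=294925
36. interest=⌊294925·141/10000⌋=4158; principal=36786-4158=32628; balance=294925-32628=262297
37. interest=⌊262297·141/10000⌋=3698; principal=36786-3698=33088; balance=262297-33088=229209
38. interest=⌊229209·141/10000⌋=3231; principal=36786-3231=33555; balance=229209-33555=195654
39. interest=⌊195654·141/10000⌋=2758; principal=36786-2758=34028; balance=195654-34028=161626
40. interest=⌊161626·141/10000⌋=2278; principal=36786-2278=34508; balance=161626-34508=127118
41. interest=⌊127118·141/10000⌋=1792; principal=36786-1792=34994; balance=127118-34994=92124
42. interest=⌊92124·141/10000⌋=1298; principal=36786-1298=35488; balance=92124-35488=56636
43. interest=⌊56636·141/10000⌋=798; principal=36786-798=35988; balance=56636-35988=20648
44. interest=⌊20648·141/10000⌋=291; principal=min(36786-291,20648)=20648; balance=20648-20648=0

1 16798 19988 1171413
2 16516 20270 1151143
3 16231 20555 1130588
4 15941 20845 1109743
5 15647 21139 1088604
6 15349 21437 1067167
7 15047 21739 1045428
8 14740 22046 1023382
9 14429 22357 1001025
10 14114 22672 978353
11 13794 22992 955361
12 13470 23316 932045
13 13141 23645 908400
14 12808 23978 884422
15 12470 24316 860106
16 12127 24659 835447
17 11779 25007 810440
18 11427 25359 785081
19 11069 25717 759364
20 10707 26079 733285
21 10339 26447 706838
22 9966 26820 680018
23 9588 27198 652820
24 9204 27582 625238
25 8815 27971 597267
26 8421 28365 568902
27 8021 28765 540137
28 7615 29171 510966
29 7204 29582 481384
30 6787 29999 451385
31 6364 30422 420963
32 5935 30851 390112
33 5500 31286 358826
34 5059 31727 327099
35 4612 32174 294925
36 4158 32628 262297
37 3698 33088 229209
38 3231 33555 195654
39 2758 34028 161626
40 2278 34508 127118
41 1792 34994 92124
42 1298 35488 56636
43 798 35988 20648
44 291 20648 0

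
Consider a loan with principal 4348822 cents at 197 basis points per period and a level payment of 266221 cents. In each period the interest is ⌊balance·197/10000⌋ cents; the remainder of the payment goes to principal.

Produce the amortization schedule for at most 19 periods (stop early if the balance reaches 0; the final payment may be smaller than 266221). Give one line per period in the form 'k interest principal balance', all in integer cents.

1. interest=⌊4348822·197/10000⌋=85671; principal=266221-85671=180550; balance=4348822-180550=4168272
2. interest=⌊4168272·197/10000⌋=82114; principal=266221-82114=184107; balance=4168272-184107=3984165
3. interest=⌊3984165·197/10000⌋=78488; principal=266221-78488=187733; balance=3984165-187733=3796432
4. interest=⌊3796432·197/10000⌋=74789; principal=266221-74789=191432; balance=3796432-191432=3605000
5. interest=⌊3605000·197/10000⌋=71018; principal=266221-71018=195203; balance=3605000-195203=3409797
6. interest=⌊3409797·197/10000⌋=67173; principal=266221-67173=199048; balance=3409797-199048=3210749
7. interest=⌊3210749·197/10000⌋=63251; principal=266221-63251=202970; balance=3210749-202970=3007779
8. interest=⌊3007779·197/10000⌋=59253; principal=266221-59253=206968; balance=3007779-206968=2800811
9. interest=⌊2800811·197/10000⌋=55175; principal=266221-55175=211046; balance=2800811-211046=2589765
10. interest=⌊2589765·197/10000⌋=51018; principal=266221-51018=215203; balance=2589765-215203=2374562
11. interest=⌊2374562·197/10000⌋=46778; principal=266221-46778=219443; balance=2374562-219443=2155119
12. interest=⌊2155119·197/10000⌋=42455; principal=266221-42455=223766; balance=2155119-223766=1931353
13. interest=⌊1931353·197/10000⌋=38047; principal=266221-38047=228174; balance=1931353-228174=1703179
14. interest=⌊1703179·197/10000⌋=33552; principal=266221-33552=232669; balance=1703179-232669=1470510
15. interest=⌊1470510·197/10000⌋=28969; principal=266221-28969=237252; balance=1470510-237252=1233258
16. interest=⌊1233258·197/10000⌋=24295; principal=266221-24295=241926; balance=1233258-241926=991332
17. interest=⌊991332·197/10000⌋=19529; principal=266221-19529=246692; balance=991332-246692=744640
18. interest=⌊744640·197/10000⌋=14669; principal=266221-14669=251552; balance=744640-251552=493088
19. interest=⌊493088·197/10000⌋=9713; principal=266221-9713=256508; balance=493088-256508=236580

1 85671 180550 4168272
2 82114 184107 3984165
3 78488 187733 3796432
4 74789 191432 3605000
5 71018 195203 3409797
6 67173 199048 3210749
7 63251 202970 3007779
8 59253 206968 2800811
9 55175 211046 2589765
10 51018 215203 2374562
11 46778 219443 2155119
12 42455 223766 1931353
13 38047 228174 1703179
14 33552 232669 1470510
15 28969 237252 1233258
16 24295 241926 991332
17 19529 246692 744640
18 14669 251552 493088
19 9713 256508 236580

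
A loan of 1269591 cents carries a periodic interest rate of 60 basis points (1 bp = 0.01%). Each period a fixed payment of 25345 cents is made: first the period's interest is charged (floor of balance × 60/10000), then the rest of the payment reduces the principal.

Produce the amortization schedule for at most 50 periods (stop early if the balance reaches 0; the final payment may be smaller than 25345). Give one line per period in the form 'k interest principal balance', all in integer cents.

1 7617 17728 1251863
2 7511 17834 1234029
3 7404 17941 1216088
4 7296 18049 1198039
5 7188 18157 1179882
6 7079 18266 1161616
7 6969 18376 1143240
8 6859 18486 1124754
9 6748 18597 1106157
10 6636 18709 1087448
11 6524 18821 1068627
12 6411 18934 1049693
13 6298 19047 1030646
14 6183 19162 1011484
15 6068 19277 992207
16 5953 19392 972815
17 5836 19509 953306
18 5719 19626 933680
19 5602 19743 913937
20 5483 19862 894075
21 5364 19981 874094
22 5244 20101 853993
23 5123 20222 833771
24 5002 20343 813428
25 4880 20465 792963
26 4757 20588 772375
27 4634 20711 751664
28 4509 20836 730828
29 4384 20961 709867
30 4259 21086 688781
31 4132 21213 667568
32 4005 21340 646228
33 3877 21468 624760
34 3748 21597 603163
35 3618 21727 581436
36 3488 21857 559579
37 3357 21988 537591
38 3225 22120 515471
39 3092 22253 493218
40 2959 22386 470832
41 2824 22521 448311
42 2689 22656 425655
43 2553 22792 402863
44 2417 22928 379935
45 2279 23066 356869
46 2141 23204 333665
47 2001 23344 310321
48 1861 23484 286837
49 1721 23624 263213
50 1579 23766 239447

1. interest=⌊1269591·60/10000⌋=7617; principal=25345-7617=17728; balance=1269591-17728=1251863
2. interest=⌊1251863·60/10000⌋=7511; principal=25345-7511=17834; balance=1251863-17834=1234029
3. interest=⌊1234029·60/10000⌋=7404; principal=25345-7404=17941; balance=1234029-17941=1216088
4. interest=⌊1216088·60/10000⌋=7296; principal=25345-7296=18049; balance=1216088-18049=1198039
5. interest=⌊1198039·60/10000⌋=7188; principal=25345-7188=18157; balance=1198039-18157=1179882
6. interest=⌊1179882·60/10000⌋=7079; principal=25345-7079=18266; balance=1179882-18266=1161616
7. interest=⌊1161616·60/10000⌋=6969; principal=25345-6969=18376; balance=1161616-18376=1143240
8. interest=⌊1143240·60/10000⌋=6859; principal=25345-6859=18486; balance=1143240-18486=1124754
9. interest=⌊1124754·60/10000⌋=6748; principal=25345-6748=18597; balance=1124754-18597=1106157
10. interest=⌊1106157·60/10000⌋=6636; principal=25345-6636=18709; balance=1106157-18709=1087448
11. interest=⌊1087448·60/10000⌋=6524; principal=25345-6524=18821; balance=1087448-18821=1068627
12. interest=⌊1068627·60/10000⌋=6411; principal=25345-6411=18934; balance=1068627-18934=1049693
13. interest=⌊1049693·60/10000⌋=6298; principal=25345-6298=19047; balance=1049693-19047=1030646
14. interest=⌊1030646·60/10000⌋=6183; principal=25345-6183=19162; balance=1030646-19162=1011484
15. interest=⌊1011484·60/10000⌋=6068; principal=25345-6068=19277; balance=1011484-19277=992207
16. interest=⌊992207·60/10000⌋=5953; principal=25345-5953=19392; balance=992207-19392=972815
17. interest=⌊972815·60/10000⌋=5836; principal=25345-5836=19509; balance=972815-19509=953306
18. interest=⌊953306·60/10000⌋=5719; principal=25345-5719=19626; balance=953306-19626=933680
19. interest=⌊933680·60/10000⌋=5602; principal=25345-5602=19743; balance=933680-19743=913937
20. interest=⌊913937·60/10000⌋=5483; principal=25345-5483=19862; balance=913937-19862=894075
21. interest=⌊894075·60/10000⌋=5364; principal=25345-5364=19981; balance=894075-19981=874094
22. interest=⌊874094·60/10000⌋=5244; principal=25345-5244=20101; balance=874094-20101=853993
23. interest=⌊853993·60/10000⌋=5123; principal=25345-5123=20222; balance=853993-20222=833771
24. interest=⌊833771·60/10000⌋=5002; principal=25345-5002=20343; balance=833771-20343=813428
25. interest=⌊813428·60/10000⌋=4880; principal=25345-4880=20465; balance=813428-20465=792963
26. interest=⌊792963·60/10000⌋=4757; principal=25345-4757=20588; balance=792963-20588=772375
27. interest=⌊772375·60/10000⌋=4634; principal=25345-4634=20711; balance=772375-20711=751664
28. interest=⌊751664·60/10000⌋=4509; principal=25345-4509=20836; balance=751664-20836=730828
29. interest=⌊730828·60/10000⌋=4384; principal=25345-4384=20961; balance=730828-20961=709867
30. interest=⌊709867·60/10000⌋=4259; principal=25345-4259=21086; balance=709867-21086=688781
31. interest=⌊688781·60/10000⌋=4132; principal=25345-4132=21213; balance=688781-21213=667568
32. interest=⌊667568·60/10000⌋=4005; principal=25345-4005=21340; balance=667568-21340=646228
33. interest=⌊646228·60/10000⌋=3877; principal=25345-3877=21468; balance=646228-21468=624760
34. interest=⌊624760·60/10000⌋=3748; principal=25345-3748=21597; balance=624760-21597=603163
35. interest=⌊603163·60/10000⌋=3618; principal=25345-3618=21727; balance=603163-21727=581436
36. interest=⌊581436·60/10000⌋=3488; principal=25345-3488=21857; balance=581436-21857=559579
37. interest=⌊559579·60/10000⌋=3357; principal=25345-3357=21988; balance=559579-21988=537591
38. interest=⌊537591·60/10000⌋=3225; principal=25345-3225=22120; balance=537591-22120=515471
39. interest=⌊515471·60/10000⌋=3092; principal=25345-3092=22253; balance=515471-22253=493218
40. interest=⌊493218·60/10000⌋=2959; principal=25345-2959=22386; balance=493218-22386=470832
41. interest=⌊470832·60/10000⌋=2824; principal=25345-2824=22521; balance=470832-22521=448311
42. interest=⌊448311·60/10000⌋=2689; principal=25345-2689=22656; balance=448311-22656=425655
43. interest=⌊425655·60/10000⌋=2553; principal=25345-2553=22792; balance=425655-22792=402863
44. interest=⌊402863·60/10000⌋=2417; principal=25345-2417=22928; balance=402863-22928=379935
45. interest=⌊379935·60/10000⌋=2279; principal=25345-2279=23066; balance=379935-23066=356869
46. interest=⌊356869·60/10000⌋=2141; principal=25345-2141=23204; balance=356869-23204=333665
47. interest=⌊333665·60/10000⌋=2001; principal=25345-2001=23344; balance=333665-23344=310321
48. interest=⌊310321·60/10000⌋=1861; principal=25345-1861=23484; balance=310321-23484=286837
49. interest=⌊286837·60/10000⌋=1721; principal=25345-1721=23624; balance=286837-23624=263213
50. interest=⌊263213·60/10000⌋=1579; principal=25345-1579=23766; balance=263213-23766=239447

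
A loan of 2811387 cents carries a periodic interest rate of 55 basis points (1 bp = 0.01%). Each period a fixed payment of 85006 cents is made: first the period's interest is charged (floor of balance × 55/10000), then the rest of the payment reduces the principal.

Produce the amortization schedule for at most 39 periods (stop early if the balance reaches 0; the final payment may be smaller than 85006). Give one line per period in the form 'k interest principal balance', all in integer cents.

1. interest=⌊2811387·55/10000⌋=15462; principal=85006-15462=69544; balance=2811387-69544=2741843
2. interest=⌊2741843·55/10000⌋=15080; principal=85006-15080=69926; balance=2741843-69926=2671917
3. interest=⌊2671917·55/10000⌋=14695; principal=85006-14695=70311; balance=2671917-70311=2601606
4. interest=⌊2601606·55/10000⌋=14308; principal=85006-14308=70698; balance=2601606-70698=2530908
5. interest=⌊2530908·55/10000⌋=13919; principal=85006-13919=71087; balance=2530908-71087=2459821
6. interest=⌊2459821·55/10000⌋=13529; principal=85006-13529=71477; balance=2459821-71477=2388344
7. interest=⌊2388344·55/10000⌋=13135; principal=85006-13135=71871; balance=2388344-71871=2316473
8. interest=⌊2316473·55/10000⌋=12740; principal=85006-12740=72266; balance=2316473-72266=2244207
9. interest=⌊2244207·55/10000⌋=12343; principal=85006-12343=72663; balance=2244207-72663=2171544
10. interest=⌊2171544·55/10000⌋=11943; principal=85006-11943=73063; balance=2171544-73063=2098481
11. interest=⌊2098481·55/10000⌋=11541; principal=85006-11541=73465; balance=2098481-73465=2025016
12. interest=⌊2025016·55/10000⌋=11137; principal=85006-11137=73869; balance=2025016-73869=1951147
13. interest=⌊1951147·55/10000⌋=10731; principal=85006-10731=74275; balance=1951147-74275=1876872
14. interest=⌊1876872·55/10000⌋=10322; principal=85006-10322=74684; balance=1876872-74684=1802188
15. interest=⌊1802188·55/10000⌋=9912; principal=85006-9912=75094; balance=1802188-75094=1727094
16. interest=⌊1727094·55/10000⌋=9499; principal=85006-9499=75507; balance=1727094-75507=1651587
17. interest=⌊1651587·55/10000⌋=9083; principal=85006-9083=75923; balance=1651587-75923=1575664
18. interest=⌊1575664·55/10000⌋=8666; principal=85006-8666=76340; balance=1575664-76340=1499324
19. interest=⌊1499324·55/10000⌋=8246; principal=85006-8246=76760; balance=1499324-76760=1422564
20. interest=⌊1422564·55/10000⌋=7824; principal=85006-7824=77182; balance=1422564-77182=1345382
21. interest=⌊1345382·55/10000⌋=7399; principal=85006-7399=77607; balance=1345382-77607=1267775
22. interest=⌊1267775·55/10000⌋=6972; principal=85006-6972=78034; balance=1267775-78034=1189741
23. interest=⌊1189741·55/10000⌋=6543; principal=85006-6543=78463; balance=1189741-78463=1111278
24. interest=⌊1111278·55/10000⌋=6112; principal=85006-6112=78894; balance=1111278-78894=1032384
25. interest=⌊1032384·55/10000⌋=5678; principal=85006-5678=79328; balance=1032384-79328=953056
26. interest=⌊953056·55/10000⌋=5241; principal=85006-5241=79765; balance=953056-79765=873291
27. interest=⌊873291·55/10000⌋=4803; principal=85006-4803=80203; balance=873291-80203=793088
28. interest=⌊793088·55/10000⌋=4361; principal=85006-4361=80645; balance=793088-80645=712443
29. interest=⌊712443·55/10000⌋=3918; principal=85006-3918=81088; balance=712443-81088=631355
30. interest=⌊631355·55/10000⌋=3472; principal=85006-3472=81534; balance=631355-81534=549821
31. interest=⌊549821·55/10000⌋=3024; principal=85006-3024=81982; balance=549821-81982=467839
32. interest=⌊467839·55/10000⌋=2573; principal=85006-2573=82433; balance=467839-82433=385406
33. interest=⌊385406·55/10000⌋=2119; principal=85006-2119=82887; balance=385406-82887=302519
34. interest=⌊302519·55/10000⌋=1663; principal=85006-1663=83343; balance=302519-83343=219176
35. interest=⌊219176·55/10000⌋=1205; principal=85006-1205=83801; balance=219176-83801=135375
36. interest=⌊135375·55/10000⌋=744; principal=85006-744=84262; balance=135375-84262=51113
37. interest=⌊51113·55/10000⌋=281; principal=min(85006-281,51113)=51113; balance=51113-51113=0

1 15462 69544 2741843
2 15080 69926 2671917
3 14695 70311 2601606
4 14308 70698 2530908
5 13919 71087 2459821
6 13529 71477 2388344
7 13135 71871 2316473
8 12740 72266 2244207
9 12343 72663 2171544
10 11943 73063 2098481
11 11541 73465 2025016
12 11137 73869 1951147
13 10731 74275 1876872
14 10322 74684 1802188
15 9912 75094 1727094
16 9499 75507 1651587
17 9083 75923 1575664
18 8666 76340 1499324
19 8246 76760 1422564
20 7824 77182 1345382
21 7399 77607 1267775
22 6972 78034 1189741
23 6543 78463 1111278
24 6112 78894 1032384
25 5678 79328 953056
26 5241 79765 873291
27 4803 80203 793088
28 4361 80645 712443
29 3918 81088 631355
30 3472 81534 549821
31 3024 81982 467839
32 2573 82433 385406
33 2119 82887 302519
34 1663 83343 219176
35 1205 83801 135375
36 744 84262 51113
37 281 51113 0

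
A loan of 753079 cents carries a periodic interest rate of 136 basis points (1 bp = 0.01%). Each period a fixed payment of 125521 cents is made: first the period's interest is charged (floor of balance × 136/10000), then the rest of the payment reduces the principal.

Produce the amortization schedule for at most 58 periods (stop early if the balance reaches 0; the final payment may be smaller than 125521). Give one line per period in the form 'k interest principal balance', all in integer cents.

1 10241 115280 637799
2 8674 116847 520952
3 7084 118437 402515
4 5474 120047 282468
5 3841 121680 160788
6 2186 123335 37453
7 509 37453 0

1. interest=⌊753079·136/10000⌋=10241; principal=125521-10241=115280; balance=753079-115280=637799
2. interest=⌊637799·136/10000⌋=8674; principal=125521-8674=116847; balance=637799-116847=520952
3. interest=⌊520952·136/10000⌋=7084; principal=125521-7084=118437; balance=520952-118437=402515
4. interest=⌊402515·136/10000⌋=5474; principal=125521-5474=120047; balance=402515-120047=282468
5. interest=⌊282468·136/10000⌋=3841; principal=125521-3841=121680; balance=282468-121680=160788
6. interest=⌊160788·136/10000⌋=2186; principal=125521-2186=123335; balance=160788-123335=37453
7. interest=⌊37453·136/10000⌋=509; principal=min(125521-509,37453)=37453; balance=37453-37453=0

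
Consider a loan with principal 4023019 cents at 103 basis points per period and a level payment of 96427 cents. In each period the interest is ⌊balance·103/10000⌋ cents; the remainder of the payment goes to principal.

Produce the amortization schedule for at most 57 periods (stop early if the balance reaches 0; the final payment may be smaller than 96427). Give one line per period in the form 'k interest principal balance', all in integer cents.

1 41437 54990 3968029
2 40870 55557 3912472
3 40298 56129 3856343
4 39720 56707 3799636
5 39136 57291 3742345
6 38546 57881 3684464
7 37949 58478 3625986
8 37347 59080 3566906
9 36739 59688 3507218
10 36124 60303 3446915
11 35503 60924 3385991
12 34875 61552 3324439
13 34241 62186 3262253
14 33601 62826 3199427
15 32954 63473 3135954
16 32300 64127 3071827
17 31639 64788 3007039
18 30972 65455 2941584
19 30298 66129 2875455
20 29617 66810 2808645
21 28929 67498 2741147
22 28233 68194 2672953
23 27531 68896 2604057
24 26821 69606 2534451
25 26104 70323 2464128
26 25380 71047 2393081
27 24648 71779 2321302
28 23909 72518 2248784
29 23162 73265 2175519
30 22407 74020 2101499
31 21645 74782 2026717
32 20875 75552 1951165
33 20096 76331 1874834
34 19310 77117 1797717
35 18516 77911 1719806
36 17714 78713 1641093
37 16903 79524 1561569
38 16084 80343 1481226
39 15256 81171 1400055
40 14420 82007 1318048
41 13575 82852 1235196
42 12722 83705 1151491
43 11860 84567 1066924
44 10989 85438 981486
45 10109 86318 895168
46 9220 87207 807961
47 8321 88106 719855
48 7414 89013 630842
49 6497 89930 540912
50 5571 90856 450056
51 4635 91792 358264
52 3690 92737 265527
53 2734 93693 171834
54 1769 94658 77176
55 794 77176 0

1. interest=⌊4023019·103/10000⌋=41437; principal=96427-41437=54990; balance=4023019-54990=3968029
2. interest=⌊3968029·103/10000⌋=40870; principal=96427-40870=55557; balance=3968029-55557=3912472
3. interest=⌊3912472·103/10000⌋=40298; principal=96427-40298=56129; balance=3912472-56129=3856343
4. interest=⌊3856343·103/10000⌋=39720; principal=96427-39720=56707; balance=3856343-56707=3799636
5. interest=⌊3799636·103/10000⌋=39136; principal=96427-39136=57291; balance=3799636-57291=3742345
6. interest=⌊3742345·103/10000⌋=38546; principal=96427-38546=57881; balance=3742345-57881=3684464
7. interest=⌊3684464·103/10000⌋=37949; principal=96427-37949=58478; balance=3684464-58478=3625986
8. interest=⌊3625986·103/10000⌋=37347; principal=96427-37347=59080; balance=3625986-59080=3566906
9. interest=⌊3566906·103/10000⌋=36739; principal=96427-36739=59688; balance=3566906-59688=3507218
10. interest=⌊3507218·103/10000⌋=36124; principal=96427-36124=60303; balance=3507218-60303=3446915
11. interest=⌊3446915·103/10000⌋=35503; principal=96427-35503=60924; balance=3446915-60924=3385991
12. interest=⌊3385991·103/10000⌋=34875; principal=96427-34875=61552; balance=3385991-61552=3324439
13. interest=⌊3324439·103/10000⌋=34241; principal=96427-34241=62186; balance=3324439-62186=3262253
14. interest=⌊3262253·103/10000⌋=33601; principal=96427-33601=62826; balance=3262253-62826=3199427
15. interest=⌊3199427·103/10000⌋=32954; principal=96427-32954=63473; balance=3199427-63473=3135954
16. interest=⌊3135954·103/10000⌋=32300; principal=96427-32300=64127; balance=3135954-64127=3071827
17. interest=⌊3071827·103/10000⌋=31639; principal=96427-31639=64788; balance=3071827-64788=3007039
18. interest=⌊3007039·103/10000⌋=30972; principal=96427-30972=65455; balance=3007039-65455=2941584
19. interest=⌊2941584·103/10000⌋=30298; principal=96427-30298=66129; balance=2941584-66129=2875455
20. interest=⌊2875455·103/10000⌋=29617; principal=96427-29617=66810; balance=2875455-66810=2808645
21. interest=⌊2808645·103/10000⌋=28929; principal=96427-28929=67498; balance=2808645-67498=2741147
22. interest=⌊2741147·103/10000⌋=28233; principal=96427-28233=68194; balance=2741147-68194=2672953
23. interest=⌊2672953·103/10000⌋=27531; principal=96427-27531=68896; balance=2672953-68896=2604057
24. interest=⌊2604057·103/10000⌋=26821; principal=96427-26821=69606; balance=2604057-69606=2534451
25. interest=⌊2534451·103/10000⌋=26104; principal=96427-26104=70323; balance=2534451-70323=2464128
26. interest=⌊2464128·103/10000⌋=25380; principal=96427-25380=71047; balance=2464128-71047=2393081
27. interest=⌊2393081·103/10000⌋=24648; principal=96427-24648=71779; balance=2393081-71779=2321302
28. interest=⌊2321302·103/10000⌋=23909; principal=96427-23909=72518; balance=2321302-72518=2248784
29. interest=⌊2248784·103/10000⌋=23162; principal=96427-23162=73265; balance=2248784-73265=2175519
30. interest=⌊2175519·103/10000⌋=22407; principal=96427-22407=74020; balance=2175519-74020=2101499
31. interest=⌊2101499·103/10000⌋=21645; principal=96427-21645=74782; balance=2101499-74782=2026717
32. interest=⌊2026717·103/10000⌋=20875; principal=96427-20875=75552; balance=2026717-75552=1951165
33. interest=⌊1951165·103/10000⌋=20096; principal=96427-20096=76331; balance=1951165-76331=1874834
34. interest=⌊1874834·103/10000⌋=19310; principal=96427-19310=77117; balance=1874834-77117=1797717
35. interest=⌊1797717·103/10000⌋=18516; principal=96427-18516=77911; balance=1797717-77911=1719806
36. interest=⌊1719806·103/10000⌋=17714; principal=96427-17714=78713; balance=1719806-78713=1641093
37. interest=⌊1641093·103/10000⌋=16903; principal=96427-16903=79524; balance=1641093-79524=1561569
38. interest=⌊1561569·103/10000⌋=16084; principal=96427-16084=80343; balance=1561569-80343=1481226
39. interest=⌊1481226·103/10000⌋=15256; principal=96427-15256=81171; balance=1481226-81171=1400055
40. interest=⌊1400055·103/10000⌋=14420; principal=96427-14420=82007; balance=1400055-82007=1318048
41. interest=⌊1318048·103/10000⌋=13575; principal=96427-13575=82852; balance=1318048-82852=1235196
42. interest=⌊1235196·103/10000⌋=12722; principal=96427-12722=83705; balance=1235196-83705=1151491
43. interest=⌊1151491·103/10000⌋=11860; principal=96427-11860=84567; balance=1151491-84567=1066924
44. interest=⌊1066924·103/10000⌋=10989; principal=96427-10989=85438; balance=1066924-85438=981486
45. interest=⌊981486·103/10000⌋=10109; principal=96427-10109=86318; balance=981486-86318=895168
46. interest=⌊895168·103/10000⌋=9220; principal=96427-9220=87207; balance=895168-87207=807961
47. interest=⌊807961·103/10000⌋=8321; principal=96427-8321=88106; balance=807961-88106=719855
48. interest=⌊719855·103/10000⌋=7414; principal=96427-7414=89013; balance=719855-89013=630842
49. interest=⌊630842·103/10000⌋=6497; principal=96427-6497=89930; balance=630842-89930=540912
50. interest=⌊540912·103/10000⌋=5571; principal=96427-5571=90856; balance=540912-90856=450056
51. interest=⌊450056·103/10000⌋=4635; principal=96427-4635=91792; balance=450056-91792=358264
52. interest=⌊358264·103/10000⌋=3690; principal=96427-3690=92737; balance=358264-92737=265527
53. interest=⌊265527·103/10000⌋=2734; principal=96427-2734=93693; balance=265527-93693=171834
54. interest=⌊171834·103/10000⌋=1769; principal=96427-1769=94658; balance=171834-94658=77176
55. interest=⌊77176·103/10000⌋=794; principal=min(96427-794,77176)=77176; balance=77176-77176=0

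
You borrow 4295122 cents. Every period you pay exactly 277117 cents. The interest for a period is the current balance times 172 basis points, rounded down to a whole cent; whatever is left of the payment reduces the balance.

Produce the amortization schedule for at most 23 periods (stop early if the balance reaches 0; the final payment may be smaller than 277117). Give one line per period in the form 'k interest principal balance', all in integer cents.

1. interest=⌊4295122·172/10000⌋=73876; principal=277117-73876=203241; balance=4295122-203241=4091881
2. interest=⌊4091881·172/10000⌋=70380; principal=277117-70380=206737; balance=4091881-206737=3885144
3. interest=⌊3885144·172/10000⌋=66824; principal=277117-66824=210293; balance=3885144-210293=3674851
4. interest=⌊3674851·172/10000⌋=63207; principal=277117-63207=213910; balance=3674851-213910=3460941
5. interest=⌊3460941·172/10000⌋=59528; principal=277117-59528=217589; balance=3460941-217589=3243352
6. interest=⌊3243352·172/10000⌋=55785; principal=277117-55785=221332; balance=3243352-221332=3022020
7. interest=⌊3022020·172/10000⌋=51978; principal=277117-51978=225139; balance=3022020-225139=2796881
8. interest=⌊2796881·172/10000⌋=48106; principal=277117-48106=229011; balance=2796881-229011=2567870
9. interest=⌊2567870·172/10000⌋=44167; principal=277117-44167=232950; balance=2567870-232950=2334920
10. interest=⌊2334920·172/10000⌋=40160; principal=277117-40160=236957; balance=2334920-236957=2097963
11. interest=⌊2097963·172/10000⌋=36084; principal=277117-36084=241033; balance=2097963-241033=1856930
12. interest=⌊1856930·172/10000⌋=31939; principal=277117-31939=245178; balance=1856930-245178=1611752
13. interest=⌊1611752·172/10000⌋=27722; principal=277117-27722=249395; balance=1611752-249395=1362357
14. interest=⌊1362357·172/10000⌋=23432; principal=277117-23432=253685; balance=1362357-253685=1108672
15. interest=⌊1108672·172/10000⌋=19069; principal=277117-19069=258048; balance=1108672-258048=850624
16. interest=⌊850624·172/10000⌋=14630; principal=277117-14630=262487; balance=850624-262487=588137
17. interest=⌊588137·172/10000⌋=10115; principal=277117-10115=267002; balance=588137-267002=321135
18. interest=⌊321135·172/10000⌋=5523; principal=277117-5523=271594; balance=321135-271594=49541
19. interest=⌊49541·172/10000⌋=852; principal=min(277117-852,49541)=49541; balance=49541-49541=0

1 73876 203241 4091881
2 70380 206737 3885144
3 66824 210293 3674851
4 63207 213910 3460941
5 59528 217589 3243352
6 55785 221332 3022020
7 51978 225139 2796881
8 48106 229011 2567870
9 44167 232950 2334920
10 40160 236957 2097963
11 36084 241033 1856930
12 31939 245178 1611752
13 27722 249395 1362357
14 23432 253685 1108672
15 19069 258048 850624
16 14630 262487 588137
17 10115 267002 321135
18 5523 271594 49541
19 852 49541 0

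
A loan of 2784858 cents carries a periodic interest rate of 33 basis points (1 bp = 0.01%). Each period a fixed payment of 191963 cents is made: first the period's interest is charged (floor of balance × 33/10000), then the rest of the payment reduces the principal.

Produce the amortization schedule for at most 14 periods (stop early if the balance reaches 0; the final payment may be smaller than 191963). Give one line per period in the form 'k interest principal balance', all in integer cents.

1. interest=⌊2784858·33/10000⌋=9190; principal=191963-9190=182773; balance=2784858-182773=2602085
2. interest=⌊2602085·33/10000⌋=8586; principal=191963-8586=183377; balance=2602085-183377=2418708
3. interest=⌊2418708·33/10000⌋=7981; principal=191963-7981=183982; balance=2418708-183982=2234726
4. interest=⌊2234726·33/10000⌋=7374; principal=191963-7374=184589; balance=2234726-184589=2050137
5. interest=⌊2050137·33/10000⌋=6765; principal=191963-6765=185198; balance=2050137-185198=1864939
6. interest=⌊1864939·33/10000⌋=6154; principal=191963-6154=185809; balance=1864939-185809=1679130
7. interest=⌊1679130·33/10000⌋=5541; principal=191963-5541=186422; balance=1679130-186422=1492708
8. interest=⌊1492708·33/10000⌋=4925; principal=191963-4925=187038; balance=1492708-187038=1305670
9. interest=⌊1305670·33/10000⌋=4308; principal=191963-4308=187655; balance=1305670-187655=1118015
10. interest=⌊1118015·33/10000⌋=3689; principal=191963-3689=188274; balance=1118015-188274=929741
11. interest=⌊929741·33/10000⌋=3068; principal=191963-3068=188895; balance=929741-188895=740846
12. interest=⌊740846·33/10000⌋=2444; principal=191963-2444=189519; balance=740846-189519=551327
13. interest=⌊551327·33/10000⌋=1819; principal=191963-1819=190144; balance=551327-190144=361183
14. interest=⌊361183·33/10000⌋=1191; principal=191963-1191=190772; balance=361183-190772=170411

1 9190 182773 2602085
2 8586 183377 2418708
3 7981 183982 2234726
4 7374 184589 2050137
5 6765 185198 1864939
6 6154 185809 1679130
7 5541 186422 1492708
8 4925 187038 1305670
9 4308 187655 1118015
10 3689 188274 929741
11 3068 188895 740846
12 2444 189519 551327
13 1819 190144 361183
14 1191 190772 170411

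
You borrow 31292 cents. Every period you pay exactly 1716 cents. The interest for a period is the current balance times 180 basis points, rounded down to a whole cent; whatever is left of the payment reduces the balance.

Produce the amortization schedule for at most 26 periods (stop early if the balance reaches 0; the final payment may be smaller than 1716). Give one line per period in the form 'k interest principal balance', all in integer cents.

1 563 1153 30139
2 542 1174 28965
3 521 1195 27770
4 499 1217 26553
5 477 1239 25314
6 455 1261 24053
7 432 1284 22769
8 409 1307 21462
9 386 1330 20132
10 362 1354 18778
11 338 1378 17400
12 313 1403 15997
13 287 1429 14568
14 262 1454 13114
15 236 1480 11634
16 209 1507 10127
17 182 1534 8593
18 154 1562 7031
19 126 1590 5441
20 97 1619 3822
21 68 1648 2174
22 39 1677 497
23 8 497 0

1. interest=⌊31292·180/10000⌋=563; principal=1716-563=1153; balance=31292-1153=30139
2. interest=⌊30139·180/10000⌋=542; principal=1716-542=1174; balance=30139-1174=28965
3. interest=⌊28965·180/10000⌋=521; principal=1716-521=1195; balance=28965-1195=27770
4. interest=⌊27770·180/10000⌋=499; principal=1716-499=1217; balance=27770-1217=26553
5. interest=⌊26553·180/10000⌋=477; principal=1716-477=1239; balance=26553-1239=25314
6. interest=⌊25314·180/10000⌋=455; principal=1716-455=1261; balance=25314-1261=24053
7. interest=⌊24053·180/10000⌋=432; principal=1716-432=1284; balance=24053-1284=22769
8. interest=⌊22769·180/10000⌋=409; principal=1716-409=1307; balance=22769-1307=21462
9. interest=⌊21462·180/10000⌋=386; principal=1716-386=1330; balance=21462-1330=20132
10. interest=⌊20132·180/10000⌋=362; principal=1716-362=1354; balance=20132-1354=18778
11. interest=⌊18778·180/10000⌋=338; principal=1716-338=1378; balance=18778-1378=17400
12. interest=⌊17400·180/10000⌋=313; principal=1716-313=1403; balance=17400-1403=15997
13. interest=⌊15997·180/10000⌋=287; principal=1716-287=1429; balance=15997-1429=14568
14. interest=⌊14568·180/10000⌋=262; principal=1716-262=1454; balance=14568-1454=13114
15. interest=⌊13114·180/10000⌋=236; principal=1716-236=1480; balance=13114-1480=11634
16. interest=⌊11634·180/10000⌋=209; principal=1716-209=1507; balance=11634-1507=10127
17. interest=⌊10127·180/10000⌋=182; principal=1716-182=1534; balance=10127-1534=8593
18. interest=⌊8593·180/10000⌋=154; principal=1716-154=1562; balance=8593-1562=7031
19. interest=⌊7031·180/10000⌋=126; principal=1716-126=1590; balance=7031-1590=5441
20. interest=⌊5441·180/10000⌋=97; principal=1716-97=1619; balance=5441-1619=3822
21. interest=⌊3822·180/10000⌋=68; principal=1716-68=1648; balance=3822-1648=2174
22. interest=⌊2174·180/10000⌋=39; principal=1716-39=1677; balance=2174-1677=497
23. interest=⌊497·180/10000⌋=8; principal=min(1716-8,497)=497; balance=497-497=0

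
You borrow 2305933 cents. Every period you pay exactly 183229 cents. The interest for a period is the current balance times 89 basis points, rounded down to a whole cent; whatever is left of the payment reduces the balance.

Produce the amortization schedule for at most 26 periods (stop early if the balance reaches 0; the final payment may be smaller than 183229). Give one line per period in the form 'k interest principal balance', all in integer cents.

1 20522 162707 2143226
2 19074 164155 1979071
3 17613 165616 1813455
4 16139 167090 1646365
5 14652 168577 1477788
6 13152 170077 1307711
7 11638 171591 1136120
8 10111 173118 963002
9 8570 174659 788343
10 7016 176213 612130
11 5447 177782 434348
12 3865 179364 254984
13 2269 180960 74024
14 658 74024 0

1. interest=⌊2305933·89/10000⌋=20522; principal=183229-20522=162707; balance=2305933-162707=2143226
2. interest=⌊2143226·89/10000⌋=19074; principal=183229-19074=164155; balance=2143226-164155=1979071
3. interest=⌊1979071·89/10000⌋=17613; principal=183229-17613=165616; balance=1979071-165616=1813455
4. interest=⌊1813455·89/10000⌋=16139; principal=183229-16139=167090; balance=1813455-167090=1646365
5. interest=⌊1646365·89/10000⌋=14652; principal=183229-14652=168577; balance=1646365-168577=1477788
6. interest=⌊1477788·89/10000⌋=13152; principal=183229-13152=170077; balance=1477788-170077=1307711
7. interest=⌊1307711·89/10000⌋=11638; principal=183229-11638=171591; balance=1307711-171591=1136120
8. interest=⌊1136120·89/10000⌋=10111; principal=183229-10111=173118; balance=1136120-173118=963002
9. interest=⌊963002·89/10000⌋=8570; principal=183229-8570=174659; balance=963002-174659=788343
10. interest=⌊788343·89/10000⌋=7016; principal=183229-7016=176213; balance=788343-176213=612130
11. interest=⌊612130·89/10000⌋=5447; principal=183229-5447=177782; balance=612130-177782=434348
12. interest=⌊434348·89/10000⌋=3865; principal=183229-3865=179364; balance=434348-179364=254984
13. interest=⌊254984·89/10000⌋=2269; principal=183229-2269=180960; balance=254984-180960=74024
14. interest=⌊74024·89/10000⌋=658; principal=min(183229-658,74024)=74024; balance=74024-74024=0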